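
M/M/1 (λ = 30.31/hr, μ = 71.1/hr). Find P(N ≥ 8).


ρ = 30.31/71.1 = 0.4263
P(N ≥ n) = ρ^n = 0.4263^8 = 0.001091

Final: 0.001091


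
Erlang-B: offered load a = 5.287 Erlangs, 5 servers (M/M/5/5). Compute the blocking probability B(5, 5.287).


B(c,a) = (a^c/c!) / Σ_{k=0}^{c} a^k/k!
a^5/5! = 34.424315
Σ terms (k=0..5): 1.00000 + 5.28700 + 13.97618 + 24.63070 + 32.55562 + 34.42431 = 111.873817
B = 34.424315/111.873817 = 0.307707

Final: 0.307707


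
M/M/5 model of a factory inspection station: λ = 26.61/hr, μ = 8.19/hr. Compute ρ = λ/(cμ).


ρ = λ/(cμ) = 26.61/(5·8.19) = 26.61/40.95 = 0.6498

Final: 0.6498


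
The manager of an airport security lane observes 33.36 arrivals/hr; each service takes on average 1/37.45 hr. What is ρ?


ρ = λ/μ = 33.36/37.45 = 0.8908

Final: 0.8908


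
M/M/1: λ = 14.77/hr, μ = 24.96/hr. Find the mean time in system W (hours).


W = 1/(μ−λ) = 1/(24.96 − 14.77) = 1/10.19 = 0.09814 hr

Final: 0.09814 hr


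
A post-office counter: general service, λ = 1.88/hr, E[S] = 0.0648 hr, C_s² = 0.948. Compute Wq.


ρ = λ·E[S] = 1.88·0.0648 = 0.1218
E[S²] = E[S]²(1+C_s²) = 0.0648²·(1+0.948) = 0.008180
Wq = λ·E[S²]/(2(1−ρ)) = 1.88·0.008180/(2·0.8782) = 0.008756 hr

Final: 0.008756 hr


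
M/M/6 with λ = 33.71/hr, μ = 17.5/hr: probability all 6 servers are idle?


a = λ/μ = 33.71/17.5 = 1.9263; ρ = a/c = 0.3210
Σ_{k=0}^{5} a^k/k! (terms k=0..5) = 1.00000 + 1.92629 + 1.85529 + 1.19127 + 0.57368 + 0.22102 = 6.76754
Tail: a^6/(6!(1−ρ)) = 51.08863/(720·0.6790) = 0.10451
P₀ = 1/(6.76754 + 0.10451) = 1/6.87205 = 0.145517

Final: 0.145517


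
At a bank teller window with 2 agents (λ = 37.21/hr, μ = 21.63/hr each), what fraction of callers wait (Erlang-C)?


a = λ/μ = 1.7203; ρ = a/2 = 0.8601
P₀ = 0.075183 (from M/M/c formula)
C(c,a) = [a^c/(c!(1−ρ))]·P₀ = [2.95942/(2·0.1399)]·0.075183
= 10.58053·0.075183 = 0.795479

Final: 0.795479


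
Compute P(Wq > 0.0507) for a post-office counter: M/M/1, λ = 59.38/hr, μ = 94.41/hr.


ρ = 59.38/94.41 = 0.6290
P(Wq > t) = ρ·e^{−(μ−λ)t} = 0.6290·e^{−1.7760}
= 0.6290·0.169310 = 0.106489

Final: 0.106489


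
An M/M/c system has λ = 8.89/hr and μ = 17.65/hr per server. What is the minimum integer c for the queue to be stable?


Stability requires cμ > λ ⇔ c > λ/μ.
λ/μ = 8.89/17.65 = 0.5037
Minimum integer c = ⌊0.5037⌋ + 1 = 1
Check: 1·17.65 = 17.65 > 8.89, while 0·17.65 = 0.00 ≤ 8.89

Final: 1 servers


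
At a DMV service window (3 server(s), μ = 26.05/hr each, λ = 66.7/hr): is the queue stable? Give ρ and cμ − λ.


Total capacity cμ = 3·26.05 = 78.15/hr
ρ = λ/(cμ) = 66.7/78.15 = 0.8535
Stable ⇔ ρ < 1: YES
Spare capacity = cμ − λ = 78.15 − 66.7 = 11.45/hr

Final: ρ = 0.8535; stable; margin = 11.45/hr


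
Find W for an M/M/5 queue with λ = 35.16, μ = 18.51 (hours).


a = 1.8995; ρ = 0.3799; P₀ = 0.148795
Lq = P₀·a^c·ρ/(c!(1−ρ)²) = 0.03030
Wq = Lq/λ = 0.03030/35.16 = 0.0008616 hr
W = Wq + 1/μ = 0.0008616 + 0.05402 = 0.05489 hr

Final: 0.05489 hr


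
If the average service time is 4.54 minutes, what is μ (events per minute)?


μ = 1/(service time) in consistent units.
1 minute = 1 min, so μ = 1/4.54 = 0.2203 per minute

Final: 0.2203 /min


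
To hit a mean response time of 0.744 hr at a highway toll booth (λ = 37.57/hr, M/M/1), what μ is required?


W = 1/(μ−λ) ⇒ μ − λ = 1/W = 1/0.744 = 1.3441
μ = λ + 1/W = 37.57 + 1.3441 = 38.9141 per hr

Final: 38.9141 /hr


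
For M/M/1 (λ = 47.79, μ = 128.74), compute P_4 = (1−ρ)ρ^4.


ρ = 47.79/128.74 = 0.3712
P_n = (1−ρ)·ρ^n = (1 − 0.3712)·0.3712^4 = 0.6288·0.018989 = 0.011940

Final: 0.011940


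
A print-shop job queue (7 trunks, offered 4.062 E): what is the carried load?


B(7,4.062) = 0.065944 (Erlang-B)
Carried load = a(1 − B) = 4.062·(1 − 0.065944) = 4.062·0.934056 = 3.7941 E

Final: 3.7941 Erlangs


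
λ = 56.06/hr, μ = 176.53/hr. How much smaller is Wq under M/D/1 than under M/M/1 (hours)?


ρ = 56.06/176.53 = 0.3176
Wq(M/M/1) = ρ/(μ−λ) = 0.3176/120.47 = 0.002636 hr
Wq(M/D/1) = ρ/(2(μ−λ)) = 0.001318 hr
Savings = 0.002636 − 0.001318 = 0.001318 hr

Final: 0.001318 hr


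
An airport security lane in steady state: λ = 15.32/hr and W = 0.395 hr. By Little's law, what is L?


L = λW = 15.32·0.395 = 6.0514

Final: 6.0514


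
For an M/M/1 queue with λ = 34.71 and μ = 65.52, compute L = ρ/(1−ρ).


ρ = λ/μ = 34.71/65.52 = 0.5298
L = ρ/(1−ρ) = 0.5298/(1 − 0.5298) = 0.5298/0.4702 = 1.1266

Final: 1.1266


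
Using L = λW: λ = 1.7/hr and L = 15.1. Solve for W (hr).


W = L/λ = 15.1/1.7 = 8.8824 hr

Final: 8.8824 hr


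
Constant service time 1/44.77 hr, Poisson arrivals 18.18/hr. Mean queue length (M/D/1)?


ρ = 18.18/44.77 = 0.4061
M/D/1: Lq = ρ²/(2(1−ρ)) = 0.1649/(2·0.5939) = 0.13882

Final: 0.13882


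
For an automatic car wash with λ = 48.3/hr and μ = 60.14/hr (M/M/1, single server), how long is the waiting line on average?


ρ = 48.3/60.14 = 0.8031
Lq = ρ²/(1−ρ) = 0.6450/0.1969 = 3.2763

Final: 3.2763


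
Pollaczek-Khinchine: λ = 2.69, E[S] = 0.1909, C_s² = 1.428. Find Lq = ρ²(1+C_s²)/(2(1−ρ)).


ρ = λ·E[S] = 2.69·0.1909 = 0.5135
Lq = ρ²(1+C_s²)/(2(1−ρ)) = 0.2637·(1+1.428)/(2·0.4865)
= 0.2637·2.4280/0.9730 = 0.65807

Final: 0.65807


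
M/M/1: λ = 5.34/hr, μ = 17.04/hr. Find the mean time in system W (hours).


W = 1/(μ−λ) = 1/(17.04 − 5.34) = 1/11.70 = 0.08547 hr

Final: 0.08547 hr


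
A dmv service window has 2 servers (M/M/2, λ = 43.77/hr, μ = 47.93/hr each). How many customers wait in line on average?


a = λ/μ = 0.9132; ρ = a/2 = 0.4566
P₀ = 0.373057
Lq = P₀·a^c·ρ / (c!·(1−ρ)²) = 0.373057·0.83395·0.4566/(2·0.29528)
= 0.24054

Final: 0.24054


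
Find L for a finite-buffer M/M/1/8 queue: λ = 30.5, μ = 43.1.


ρ = 30.5/43.1 = 0.7077
L = ρ[1 − (K+1)ρ^K + Kρ^(K+1)] / [(1−ρ)(1−ρ^(K+1))]
Numerator: 0.7077·(1 − 9·0.062890 + 8·0.044504) = 0.559068
Denominator: (0.2923)·(0.955496) = 0.279333
L = 0.559068/0.279333 = 2.0014

Final: 2.0014


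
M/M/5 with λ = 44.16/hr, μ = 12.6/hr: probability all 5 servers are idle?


a = λ/μ = 44.16/12.6 = 3.5048; ρ = a/c = 0.7010
Σ_{k=0}^{4} a^k/k! (terms k=0..4) = 1.00000 + 3.50476 + 6.14168 + 7.17504 + 6.28670 = 24.10818
Tail: a^5/(5!(1−ρ)) = 528.80140/(120·0.2990) = 14.73571
P₀ = 1/(24.10818 + 14.73571) = 1/38.84389 = 0.025744

Final: 0.025744


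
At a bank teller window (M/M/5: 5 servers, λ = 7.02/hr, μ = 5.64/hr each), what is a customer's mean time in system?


a = 1.2447; ρ = 0.2489; P₀ = 0.287867
Lq = P₀·a^c·ρ/(c!(1−ρ)²) = 0.003163
Wq = Lq/λ = 0.003163/7.02 = 0.0004505 hr
W = Wq + 1/μ = 0.0004505 + 0.17730 = 0.17776 hr

Final: 0.17776 hr


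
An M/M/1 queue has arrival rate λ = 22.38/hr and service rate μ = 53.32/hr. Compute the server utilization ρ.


ρ = λ/μ = 22.38/53.32 = 0.4197

Final: 0.4197


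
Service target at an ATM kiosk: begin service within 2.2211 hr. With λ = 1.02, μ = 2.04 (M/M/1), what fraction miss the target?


ρ = 1.02/2.04 = 0.5000
P(Wq > t) = ρ·e^{−(μ−λ)t} = 0.5000·e^{−2.2655}
= 0.5000·0.103776 = 0.051888

Final: 0.051888


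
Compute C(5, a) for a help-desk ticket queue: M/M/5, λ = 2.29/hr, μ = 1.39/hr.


a = λ/μ = 1.6475; ρ = a/5 = 0.3295
P₀ = 0.192026 (from M/M/c formula)
C(c,a) = [a^c/(c!(1−ρ))]·P₀ = [12.13678/(120·0.6705)]·0.192026
= 0.15084·0.192026 = 0.028965

Final: 0.028965


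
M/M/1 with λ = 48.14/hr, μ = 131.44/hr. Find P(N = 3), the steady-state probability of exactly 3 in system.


ρ = 48.14/131.44 = 0.3663
P_n = (1−ρ)·ρ^n = (1 − 0.3663)·0.3663^3 = 0.6337·0.049129 = 0.031135

Final: 0.031135


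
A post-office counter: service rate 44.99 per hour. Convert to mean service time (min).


Mean service time = 1/μ = 1/44.99 hour = 0.02223 hour
In minutes: 0.02223 × 60 = 1.3336 min

Final: 1.3336 min


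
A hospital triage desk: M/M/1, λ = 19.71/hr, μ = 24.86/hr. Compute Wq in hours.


ρ = 19.71/24.86 = 0.7928
Wq = ρ/(μ−λ) = 0.7928/(24.86 − 19.71) = 0.7928/5.15 = 0.1539 hr

Final: 0.1539 hr


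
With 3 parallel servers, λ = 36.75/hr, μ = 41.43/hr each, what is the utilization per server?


ρ = λ/(cμ) = 36.75/(3·41.43) = 36.75/124.29 = 0.2957

Final: 0.2957


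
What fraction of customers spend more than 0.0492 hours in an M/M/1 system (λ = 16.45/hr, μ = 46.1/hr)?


W ~ Exponential(μ−λ) for M/M/1.
μ − λ = 46.1 − 16.45 = 29.6500
P(W > t) = e^{−(μ−λ)t} = e^{−1.4588} = 0.232520

Final: 0.232520


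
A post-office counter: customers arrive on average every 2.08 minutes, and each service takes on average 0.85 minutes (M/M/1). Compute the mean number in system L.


λ = 60/2.08 = 28.8462 /hr
μ = 60/0.85 = 70.5882 /hr
ρ = λ/μ = 28.8462/70.5882 = 0.4087
L = ρ/(1−ρ) = 0.4087/0.5913 = 0.6911

Final: 0.6911


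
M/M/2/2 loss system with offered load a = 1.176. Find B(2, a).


B(c,a) = (a^c/c!) / Σ_{k=0}^{c} a^k/k!
a^2/2! = 0.691488
Σ terms (k=0..2): 1.00000 + 1.17600 + 0.69149 = 2.867488
B = 0.691488/2.867488 = 0.241148

Final: 0.241148


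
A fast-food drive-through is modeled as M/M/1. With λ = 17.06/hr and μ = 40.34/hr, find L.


ρ = λ/μ = 17.06/40.34 = 0.4229
L = ρ/(1−ρ) = 0.4229/(1 − 0.4229) = 0.4229/0.5771 = 0.7328

Final: 0.7328


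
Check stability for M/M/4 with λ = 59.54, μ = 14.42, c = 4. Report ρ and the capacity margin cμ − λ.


Total capacity cμ = 4·14.42 = 57.68/hr
ρ = λ/(cμ) = 59.54/57.68 = 1.0322
Stable ⇔ ρ < 1: NO
Spare capacity = cμ − λ = 57.68 − 59.54 = -1.86/hr

Final: ρ = 1.0322; unstable; margin = -1.86/hr


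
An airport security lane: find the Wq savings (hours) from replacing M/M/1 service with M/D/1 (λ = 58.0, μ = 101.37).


ρ = 58.0/101.37 = 0.5722
Wq(M/M/1) = ρ/(μ−λ) = 0.5722/43.37 = 0.01319 hr
Wq(M/D/1) = ρ/(2(μ−λ)) = 0.006596 hr
Savings = 0.01319 − 0.006596 = 0.006596 hr

Final: 0.006596 hr


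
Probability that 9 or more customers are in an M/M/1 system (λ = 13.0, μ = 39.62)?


ρ = 13.0/39.62 = 0.3281
P(N ≥ n) = ρ^n = 0.3281^9 = 0.00004408

Final: 0.00004408


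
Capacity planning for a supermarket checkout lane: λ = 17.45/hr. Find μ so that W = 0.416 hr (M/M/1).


W = 1/(μ−λ) ⇒ μ − λ = 1/W = 1/0.416 = 2.4038
μ = λ + 1/W = 17.45 + 2.4038 = 19.8538 per hr

Final: 19.8538 /hr


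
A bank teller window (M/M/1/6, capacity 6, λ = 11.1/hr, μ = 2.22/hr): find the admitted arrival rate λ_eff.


ρ = 5.0000; P_K = (1−ρ)ρ^6/(1−ρ^7) = 0.800010
λ_eff = λ(1 − P_K) = 11.1·(1 − 0.800010) = 11.1·0.199990 = 2.2199 /hr

Final: 2.2199 /hr


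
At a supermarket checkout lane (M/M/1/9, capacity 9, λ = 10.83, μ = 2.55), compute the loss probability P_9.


ρ = λ/μ = 10.83/2.55 = 4.2471
P_K = (1−ρ)ρ^K/(1−ρ^(K+1)) = (-3.2471·449567.063071)/(1 − 1909337.761982)
= -1459770.698911/-1909336.761982 = 0.764543

Final: 0.764543


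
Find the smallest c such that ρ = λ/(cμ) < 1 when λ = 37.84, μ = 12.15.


Stability requires cμ > λ ⇔ c > λ/μ.
λ/μ = 37.84/12.15 = 3.1144
Minimum integer c = ⌊3.1144⌋ + 1 = 4
Check: 4·12.15 = 48.60 > 37.84, while 3·12.15 = 36.45 ≤ 37.84

Final: 4 servers


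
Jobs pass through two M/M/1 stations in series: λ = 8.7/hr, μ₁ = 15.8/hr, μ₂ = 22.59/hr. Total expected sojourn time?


Each node sees arrival rate λ = 8.7/hr (tandem ⇒ throughput preserved).
W₁ = 1/(μ₁−λ) = 1/(15.8−8.7) = 0.14085 hr
W₂ = 1/(μ₂−λ) = 1/(22.59−8.7) = 0.07199 hr
W_total = W₁ + W₂ = 0.14085 + 0.07199 = 0.21284 hr

Final: 0.21284 hr


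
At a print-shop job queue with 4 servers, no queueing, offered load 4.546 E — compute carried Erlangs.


B(4,4.546) = 0.360723 (Erlang-B)
Carried load = a(1 − B) = 4.546·(1 − 0.360723) = 4.546·0.639277 = 2.9062 E

Final: 2.9062 Erlangs


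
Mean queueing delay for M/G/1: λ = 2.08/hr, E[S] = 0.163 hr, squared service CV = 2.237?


ρ = λ·E[S] = 2.08·0.163 = 0.3390
E[S²] = E[S]²(1+C_s²) = 0.163²·(1+2.237) = 0.086004
Wq = λ·E[S²]/(2(1−ρ)) = 2.08·0.086004/(2·0.6610) = 0.13532 hr

Final: 0.13532 hr


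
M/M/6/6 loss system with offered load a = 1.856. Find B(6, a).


B(c,a) = (a^c/c!) / Σ_{k=0}^{c} a^k/k!
a^6/6! = 0.056772
Σ terms (k=0..6): 1.00000 + 1.85600 + 1.72237 + 1.06557 + 0.49443 + 0.18353 + 0.05677 = 6.378668
B = 0.056772/6.378668 = 0.008900

Final: 0.008900


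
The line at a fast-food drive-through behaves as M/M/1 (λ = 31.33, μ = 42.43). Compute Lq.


ρ = 31.33/42.43 = 0.7384
Lq = ρ²/(1−ρ) = 0.5452/0.2616 = 2.0841

Final: 2.0841


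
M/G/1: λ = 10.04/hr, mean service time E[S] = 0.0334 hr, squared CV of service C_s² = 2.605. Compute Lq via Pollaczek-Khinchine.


ρ = λ·E[S] = 10.04·0.0334 = 0.3353
Lq = ρ²(1+C_s²)/(2(1−ρ)) = 0.1125·(1+2.605)/(2·0.6647)
= 0.1125·3.6050/1.3293 = 0.30495

Final: 0.30495


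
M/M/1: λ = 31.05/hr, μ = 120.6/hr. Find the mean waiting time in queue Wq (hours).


ρ = 31.05/120.6 = 0.2575
Wq = ρ/(μ−λ) = 0.2575/(120.6 − 31.05) = 0.2575/89.55 = 0.002875 hr

Final: 0.002875 hr


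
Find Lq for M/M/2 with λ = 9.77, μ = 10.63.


a = λ/μ = 0.9191; ρ = a/2 = 0.4595
P₀ = 0.370287
Lq = P₀·a^c·ρ / (c!·(1−ρ)²) = 0.370287·0.84474·0.4595/(2·0.29209)
= 0.24606

Final: 0.24606


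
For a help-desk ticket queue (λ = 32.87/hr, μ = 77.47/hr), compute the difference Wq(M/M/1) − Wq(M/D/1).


ρ = 32.87/77.47 = 0.4243
Wq(M/M/1) = ρ/(μ−λ) = 0.4243/44.60 = 0.009513 hr
Wq(M/D/1) = ρ/(2(μ−λ)) = 0.004757 hr
Savings = 0.009513 − 0.004757 = 0.004757 hr

Final: 0.004757 hr


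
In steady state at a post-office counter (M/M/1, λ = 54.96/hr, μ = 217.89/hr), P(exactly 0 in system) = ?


ρ = 54.96/217.89 = 0.2522
P_n = (1−ρ)·ρ^n = (1 − 0.2522)·0.2522^0 = 0.7478·1.000000 = 0.747763

Final: 0.747763


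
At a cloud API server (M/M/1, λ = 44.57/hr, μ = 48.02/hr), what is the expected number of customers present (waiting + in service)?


ρ = λ/μ = 44.57/48.02 = 0.9282
L = ρ/(1−ρ) = 0.9282/(1 − 0.9282) = 0.9282/0.07185 = 12.9188

Final: 12.9188


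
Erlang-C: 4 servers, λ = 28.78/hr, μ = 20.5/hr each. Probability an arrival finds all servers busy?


a = λ/μ = 1.4039; ρ = a/4 = 0.3510
P₀ = 0.243907 (from M/M/c formula)
C(c,a) = [a^c/(c!(1−ρ))]·P₀ = [3.88461/(24·0.6490)]·0.243907
= 0.24939·0.243907 = 0.060827

Final: 0.060827


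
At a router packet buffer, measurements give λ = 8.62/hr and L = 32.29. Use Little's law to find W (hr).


W = L/λ = 32.29/8.62 = 3.7459 hr

Final: 3.7459 hr


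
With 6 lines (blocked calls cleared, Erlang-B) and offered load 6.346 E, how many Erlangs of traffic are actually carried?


B(6,6.346) = 0.288774 (Erlang-B)
Carried load = a(1 − B) = 6.346·(1 − 0.288774) = 6.346·0.711226 = 4.5134 E

Final: 4.5134 Erlangs


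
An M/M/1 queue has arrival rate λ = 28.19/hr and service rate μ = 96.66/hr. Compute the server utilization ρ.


ρ = λ/μ = 28.19/96.66 = 0.2916

Final: 0.2916


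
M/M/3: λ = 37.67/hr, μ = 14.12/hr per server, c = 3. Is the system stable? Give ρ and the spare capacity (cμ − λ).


Total capacity cμ = 3·14.12 = 42.36/hr
ρ = λ/(cμ) = 37.67/42.36 = 0.8893
Stable ⇔ ρ < 1: YES
Spare capacity = cμ − λ = 42.36 − 37.67 = 4.69/hr

Final: ρ = 0.8893; stable; margin = 4.69/hr


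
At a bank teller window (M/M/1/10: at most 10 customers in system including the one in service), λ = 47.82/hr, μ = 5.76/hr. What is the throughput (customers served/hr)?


ρ = 8.3021; P_K = (1−ρ)ρ^10/(1−ρ^11) = 0.879548
λ_eff = λ(1 − P_K) = 47.82·(1 − 0.879548) = 47.82·0.120452 = 5.7600 /hr

Final: 5.7600 /hr


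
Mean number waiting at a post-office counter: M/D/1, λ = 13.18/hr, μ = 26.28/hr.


ρ = 13.18/26.28 = 0.5015
M/D/1: Lq = ρ²/(2(1−ρ)) = 0.2515/(2·0.4985) = 0.25229

Final: 0.25229


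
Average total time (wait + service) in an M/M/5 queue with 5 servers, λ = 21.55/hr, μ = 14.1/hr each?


a = 1.5284; ρ = 0.3057; P₀ = 0.216507
Lq = P₀·a^c·ρ/(c!(1−ρ)²) = 0.009540
Wq = Lq/λ = 0.009540/21.55 = 0.0004427 hr
W = Wq + 1/μ = 0.0004427 + 0.07092 = 0.07136 hr

Final: 0.07136 hr


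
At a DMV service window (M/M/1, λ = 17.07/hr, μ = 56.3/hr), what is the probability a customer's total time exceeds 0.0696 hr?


W ~ Exponential(μ−λ) for M/M/1.
μ − λ = 56.3 − 17.07 = 39.2300
P(W > t) = e^{−(μ−λ)t} = e^{−2.7304} = 0.065193

Final: 0.065193


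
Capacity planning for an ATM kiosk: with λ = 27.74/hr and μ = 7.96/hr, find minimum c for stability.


Stability requires cμ > λ ⇔ c > λ/μ.
λ/μ = 27.74/7.96 = 3.4849
Minimum integer c = ⌊3.4849⌋ + 1 = 4
Check: 4·7.96 = 31.84 > 27.74, while 3·7.96 = 23.88 ≤ 27.74

Final: 4 servers


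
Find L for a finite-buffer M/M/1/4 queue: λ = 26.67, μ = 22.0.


ρ = 26.67/22.0 = 1.2123
L = ρ[1 − (K+1)ρ^K + Kρ^(K+1)] / [(1−ρ)(1−ρ^(K+1))]
Numerator: 1.2123·(1 − 5·2.159739 + 4·2.618193) = 0.817164
Denominator: (-0.2123)·(-1.618193) = 0.343498
L = 0.817164/0.343498 = 2.3789

Final: 2.3789


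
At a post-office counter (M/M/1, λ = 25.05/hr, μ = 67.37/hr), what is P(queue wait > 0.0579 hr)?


ρ = 25.05/67.37 = 0.3718
P(Wq > t) = ρ·e^{−(μ−λ)t} = 0.3718·e^{−2.4503}
= 0.3718·0.086265 = 0.032076

Final: 0.032076


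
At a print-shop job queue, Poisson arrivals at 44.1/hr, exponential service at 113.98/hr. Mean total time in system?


W = 1/(μ−λ) = 1/(113.98 − 44.1) = 1/69.88 = 0.01431 hr

Final: 0.01431 hr


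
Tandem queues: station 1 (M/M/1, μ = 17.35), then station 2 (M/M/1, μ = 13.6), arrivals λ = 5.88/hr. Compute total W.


Each node sees arrival rate λ = 5.88/hr (tandem ⇒ throughput preserved).
W₁ = 1/(μ₁−λ) = 1/(17.35−5.88) = 0.08718 hr
W₂ = 1/(μ₂−λ) = 1/(13.6−5.88) = 0.12953 hr
W_total = W₁ + W₂ = 0.08718 + 0.12953 = 0.21672 hr

Final: 0.21672 hr


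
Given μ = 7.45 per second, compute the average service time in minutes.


Mean service time = 1/μ = 1/7.45 second = 0.13423 second
In minutes: 0.13423 × 0.0166667 = 0.002237 min

Final: 0.002237 min


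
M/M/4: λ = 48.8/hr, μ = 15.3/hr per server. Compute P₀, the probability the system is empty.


a = λ/μ = 48.8/15.3 = 3.1895; ρ = a/c = 0.7974
Σ_{k=0}^{3} a^k/k! (terms k=0..3) = 1.00000 + 3.18954 + 5.08659 + 5.40797 = 14.68410
Tail: a^4/(4!(1−ρ)) = 103.49362/(24·0.2026) = 21.28296
P₀ = 1/(14.68410 + 21.28296) = 1/35.96706 = 0.027803

Final: 0.027803


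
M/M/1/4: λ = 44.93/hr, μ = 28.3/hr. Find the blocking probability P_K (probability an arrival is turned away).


ρ = λ/μ = 44.93/28.3 = 1.5876
P_K = (1−ρ)ρ^K/(1−ρ^(K+1)) = (-0.5876·6.353308)/(1 − 10.086719)
= -3.733411/-9.086719 = 0.410865

Final: 0.410865


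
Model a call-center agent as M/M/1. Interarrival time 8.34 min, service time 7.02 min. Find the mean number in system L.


λ = 60/8.34 = 7.1942 /hr
μ = 60/7.02 = 8.5470 /hr
ρ = λ/μ = 7.1942/8.5470 = 0.8417
L = ρ/(1−ρ) = 0.8417/0.1583 = 5.3182

Final: 5.3182


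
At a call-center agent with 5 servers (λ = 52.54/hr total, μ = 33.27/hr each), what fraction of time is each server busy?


ρ = λ/(cμ) = 52.54/(5·33.27) = 52.54/166.35 = 0.3158

Final: 0.3158


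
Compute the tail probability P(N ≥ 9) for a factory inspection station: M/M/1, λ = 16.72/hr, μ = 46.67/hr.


ρ = 16.72/46.67 = 0.3583
P(N ≥ n) = ρ^n = 0.3583^9 = 0.00009723

Final: 0.00009723


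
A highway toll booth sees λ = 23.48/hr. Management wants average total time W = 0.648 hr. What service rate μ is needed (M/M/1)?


W = 1/(μ−λ) ⇒ μ − λ = 1/W = 1/0.648 = 1.5432
μ = λ + 1/W = 23.48 + 1.5432 = 25.0232 per hr

Final: 25.0232 /hr


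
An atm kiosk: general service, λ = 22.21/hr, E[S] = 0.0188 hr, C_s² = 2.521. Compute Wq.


ρ = λ·E[S] = 22.21·0.0188 = 0.4175
E[S²] = E[S]²(1+C_s²) = 0.0188²·(1+2.521) = 0.001244
Wq = λ·E[S²]/(2(1−ρ)) = 22.21·0.001244/(2·0.5825) = 0.02373 hr

Final: 0.02373 hr


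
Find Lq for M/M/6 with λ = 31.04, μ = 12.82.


a = λ/μ = 2.4212; ρ = a/6 = 0.4035
P₀ = 0.088398
Lq = P₀·a^c·ρ / (c!·(1−ρ)²) = 0.088398·201.46617·0.4035/(720·0.35577)
= 0.02806

Final: 0.02806


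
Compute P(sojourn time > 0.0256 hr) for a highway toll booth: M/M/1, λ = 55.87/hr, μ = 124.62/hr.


W ~ Exponential(μ−λ) for M/M/1.
μ − λ = 124.62 − 55.87 = 68.7500
P(W > t) = e^{−(μ−λ)t} = e^{−1.7600} = 0.172045

Final: 0.172045


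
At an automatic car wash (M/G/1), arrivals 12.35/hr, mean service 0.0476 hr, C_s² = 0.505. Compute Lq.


ρ = λ·E[S] = 12.35·0.0476 = 0.5879
Lq = ρ²(1+C_s²)/(2(1−ρ)) = 0.3456·(1+0.505)/(2·0.4121)
= 0.3456·1.5050/0.8243 = 0.63097

Final: 0.63097


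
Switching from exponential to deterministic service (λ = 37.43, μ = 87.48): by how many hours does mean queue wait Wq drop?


ρ = 37.43/87.48 = 0.4279
Wq(M/M/1) = ρ/(μ−λ) = 0.4279/50.05 = 0.008549 hr
Wq(M/D/1) = ρ/(2(μ−λ)) = 0.004274 hr
Savings = 0.008549 − 0.004274 = 0.004274 hr

Final: 0.004274 hr


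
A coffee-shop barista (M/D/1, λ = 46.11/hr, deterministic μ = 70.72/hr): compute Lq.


ρ = 46.11/70.72 = 0.6520
M/D/1: Lq = ρ²/(2(1−ρ)) = 0.4251/(2·0.3480) = 0.61081

Final: 0.61081


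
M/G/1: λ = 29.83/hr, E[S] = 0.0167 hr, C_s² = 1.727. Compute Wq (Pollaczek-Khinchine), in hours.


ρ = λ·E[S] = 29.83·0.0167 = 0.4982
E[S²] = E[S]²(1+C_s²) = 0.0167²·(1+1.727) = 0.0007605
Wq = λ·E[S²]/(2(1−ρ)) = 29.83·0.0007605/(2·0.5018) = 0.02260 hr

Final: 0.02260 hr


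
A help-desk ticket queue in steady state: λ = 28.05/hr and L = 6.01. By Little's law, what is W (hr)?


W = L/λ = 6.01/28.05 = 0.2143 hr

Final: 0.2143 hr


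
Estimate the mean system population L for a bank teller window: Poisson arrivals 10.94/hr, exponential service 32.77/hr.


ρ = λ/μ = 10.94/32.77 = 0.3338
L = ρ/(1−ρ) = 0.3338/(1 − 0.3338) = 0.3338/0.6662 = 0.5011

Final: 0.5011


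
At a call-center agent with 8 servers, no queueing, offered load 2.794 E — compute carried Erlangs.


B(8,2.794) = 0.005648 (Erlang-B)
Carried load = a(1 − B) = 2.794·(1 − 0.005648) = 2.794·0.994352 = 2.7782 E

Final: 2.7782 Erlangs


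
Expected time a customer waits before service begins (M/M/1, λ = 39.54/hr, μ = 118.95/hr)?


ρ = 39.54/118.95 = 0.3324
Wq = ρ/(μ−λ) = 0.3324/(118.95 − 39.54) = 0.3324/79.41 = 0.004186 hr

Final: 0.004186 hr


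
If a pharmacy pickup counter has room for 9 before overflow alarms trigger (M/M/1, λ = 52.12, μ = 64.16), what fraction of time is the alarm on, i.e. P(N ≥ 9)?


ρ = 52.12/64.16 = 0.8123
P(N ≥ n) = ρ^n = 0.8123^9 = 0.154050

Final: 0.154050


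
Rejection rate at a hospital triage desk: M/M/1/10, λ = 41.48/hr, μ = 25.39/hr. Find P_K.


ρ = λ/μ = 41.48/25.39 = 1.6337
P_K = (1−ρ)ρ^K/(1−ρ^(K+1)) = (-0.6337·135.444217)/(1 − 221.277123)
= -85.832905/-220.277123 = 0.389659

Final: 0.389659


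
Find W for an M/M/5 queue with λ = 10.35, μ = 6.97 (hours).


a = 1.4849; ρ = 0.2970; P₀ = 0.226175
Lq = P₀·a^c·ρ/(c!(1−ρ)²) = 0.008177
Wq = Lq/λ = 0.008177/10.35 = 0.0007901 hr
W = Wq + 1/μ = 0.0007901 + 0.14347 = 0.14426 hr

Final: 0.14426 hr


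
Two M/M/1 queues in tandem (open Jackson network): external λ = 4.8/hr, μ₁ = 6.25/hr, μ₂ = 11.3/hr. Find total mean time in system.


Each node sees arrival rate λ = 4.8/hr (tandem ⇒ throughput preserved).
W₁ = 1/(μ₁−λ) = 1/(6.25−4.8) = 0.68966 hr
W₂ = 1/(μ₂−λ) = 1/(11.3−4.8) = 0.15385 hr
W_total = W₁ + W₂ = 0.68966 + 0.15385 = 0.84350 hr

Final: 0.84350 hr


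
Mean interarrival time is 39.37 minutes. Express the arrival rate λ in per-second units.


λ = 1/(interarrival time) in consistent units.
1 second = 0.0166667 min, so λ = 0.0166667/39.37 = 0.0004233 per second

Final: 0.0004233 /sec


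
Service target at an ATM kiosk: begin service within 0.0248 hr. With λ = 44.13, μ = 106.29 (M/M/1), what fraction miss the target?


ρ = 44.13/106.29 = 0.4152
P(Wq > t) = ρ·e^{−(μ−λ)t} = 0.4152·e^{−1.5416}
= 0.4152·0.214045 = 0.088868

Final: 0.088868


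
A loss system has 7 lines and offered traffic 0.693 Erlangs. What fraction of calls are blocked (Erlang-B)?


B(c,a) = (a^c/c!) / Σ_{k=0}^{c} a^k/k!
a^7/7! = 0.00001523
Σ terms (k=0..7): 1.00000 + 0.69300 + 0.24012 + 0.05547 + 0.009610 + 0.001332 + 0.0001538 + 0.00001523 = 1.999704
B = 0.00001523/1.999704 = 0.000007616

Final: 0.000007616


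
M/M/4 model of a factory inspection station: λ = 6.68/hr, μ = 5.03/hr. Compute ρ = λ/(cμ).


ρ = λ/(cμ) = 6.68/(4·5.03) = 6.68/20.12 = 0.3320

Final: 0.3320


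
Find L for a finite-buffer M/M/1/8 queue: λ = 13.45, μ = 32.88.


ρ = 13.45/32.88 = 0.4091
L = ρ[1 − (K+1)ρ^K + Kρ^(K+1)] / [(1−ρ)(1−ρ^(K+1))]
Numerator: 0.4091·(1 − 9·0.0007840 + 8·0.0003207) = 0.407226
Denominator: (0.5909)·(0.999679) = 0.590747
L = 0.407226/0.590747 = 0.6893

Final: 0.6893


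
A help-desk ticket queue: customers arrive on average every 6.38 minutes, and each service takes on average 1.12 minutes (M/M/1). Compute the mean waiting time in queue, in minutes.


λ = 60/6.38 = 9.4044 /hr
μ = 60/1.12 = 53.5714 /hr
ρ = λ/μ = 9.4044/53.5714 = 0.1755
Wq = ρ/(μ−λ) = 0.1755/(53.5714−9.4044) = 0.003975 hr
In minutes: 0.003975·60 = 0.2385 min

Final: 0.2385 min


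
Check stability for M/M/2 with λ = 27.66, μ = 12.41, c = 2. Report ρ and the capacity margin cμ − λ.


Total capacity cμ = 2·12.41 = 24.82/hr
ρ = λ/(cμ) = 27.66/24.82 = 1.1144
Stable ⇔ ρ < 1: NO
Spare capacity = cμ − λ = 24.82 − 27.66 = -2.84/hr

Final: ρ = 1.1144; unstable; margin = -2.84/hr


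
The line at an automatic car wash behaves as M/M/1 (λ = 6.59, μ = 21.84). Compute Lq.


ρ = 6.59/21.84 = 0.3017
Lq = ρ²/(1−ρ) = 0.09105/0.6983 = 0.1304

Final: 0.1304


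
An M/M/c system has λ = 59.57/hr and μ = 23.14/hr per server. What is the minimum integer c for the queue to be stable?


Stability requires cμ > λ ⇔ c > λ/μ.
λ/μ = 59.57/23.14 = 2.5743
Minimum integer c = ⌊2.5743⌋ + 1 = 3
Check: 3·23.14 = 69.42 > 59.57, while 2·23.14 = 46.28 ≤ 59.57

Final: 3 servers


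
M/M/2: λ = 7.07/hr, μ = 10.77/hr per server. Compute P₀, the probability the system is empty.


a = λ/μ = 7.07/10.77 = 0.6565; ρ = a/c = 0.3282
Σ_{k=0}^{1} a^k/k! (terms k=0..1) = 1.00000 + 0.65645 = 1.65645
Tail: a^2/(2!(1−ρ)) = 0.43093/(2·0.6718) = 0.32074
P₀ = 1/(1.65645 + 0.32074) = 1/1.97719 = 0.505767

Final: 0.505767


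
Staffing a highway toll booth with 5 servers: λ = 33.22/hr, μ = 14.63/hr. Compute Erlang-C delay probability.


a = λ/μ = 2.2707; ρ = a/5 = 0.4541
P₀ = 0.101738 (from M/M/c formula)
C(c,a) = [a^c/(c!(1−ρ))]·P₀ = [60.36379/(120·0.5459)]·0.101738
= 0.92153·0.101738 = 0.093755

Final: 0.093755


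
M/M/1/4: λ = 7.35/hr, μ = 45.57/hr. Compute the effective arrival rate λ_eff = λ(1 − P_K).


ρ = 0.1613; P_K = (1−ρ)ρ^4/(1−ρ^5) = 0.0005677
λ_eff = λ(1 − P_K) = 7.35·(1 − 0.0005677) = 7.35·0.999432 = 7.3458 /hr

Final: 7.3458 /hr


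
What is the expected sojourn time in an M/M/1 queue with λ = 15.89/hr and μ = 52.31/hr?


W = 1/(μ−λ) = 1/(52.31 − 15.89) = 1/36.42 = 0.02746 hr

Final: 0.02746 hr


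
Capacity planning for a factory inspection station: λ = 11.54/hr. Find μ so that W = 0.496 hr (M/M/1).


W = 1/(μ−λ) ⇒ μ − λ = 1/W = 1/0.496 = 2.0161
μ = λ + 1/W = 11.54 + 2.0161 = 13.5561 per hr

Final: 13.5561 /hr


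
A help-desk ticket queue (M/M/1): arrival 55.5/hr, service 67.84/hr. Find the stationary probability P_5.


ρ = 55.5/67.84 = 0.8181
P_n = (1−ρ)·ρ^n = (1 − 0.8181)·0.8181^5 = 0.1819·0.366468 = 0.066660

Final: 0.066660


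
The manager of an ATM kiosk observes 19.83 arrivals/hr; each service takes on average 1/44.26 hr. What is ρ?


ρ = λ/μ = 19.83/44.26 = 0.4480

Final: 0.4480


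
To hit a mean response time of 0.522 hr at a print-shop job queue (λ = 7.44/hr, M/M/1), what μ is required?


W = 1/(μ−λ) ⇒ μ − λ = 1/W = 1/0.522 = 1.9157
μ = λ + 1/W = 7.44 + 1.9157 = 9.3557 per hr

Final: 9.3557 /hr


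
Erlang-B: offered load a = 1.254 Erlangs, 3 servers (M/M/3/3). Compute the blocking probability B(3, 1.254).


B(c,a) = (a^c/c!) / Σ_{k=0}^{c} a^k/k!
a^3/3! = 0.328656
Σ terms (k=0..3): 1.00000 + 1.25400 + 0.78626 + 0.32866 = 3.368914
B = 0.328656/3.368914 = 0.097555

Final: 0.097555


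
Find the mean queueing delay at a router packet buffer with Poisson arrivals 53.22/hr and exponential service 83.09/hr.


ρ = 53.22/83.09 = 0.6405
Wq = ρ/(μ−λ) = 0.6405/(83.09 − 53.22) = 0.6405/29.87 = 0.02144 hr

Final: 0.02144 hr


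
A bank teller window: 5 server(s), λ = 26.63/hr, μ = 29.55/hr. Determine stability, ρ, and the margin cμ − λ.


Total capacity cμ = 5·29.55 = 147.75/hr
ρ = λ/(cμ) = 26.63/147.75 = 0.1802
Stable ⇔ ρ < 1: YES
Spare capacity = cμ − λ = 147.75 − 26.63 = 121.12/hr

Final: ρ = 0.1802; stable; margin = 121.12/hr


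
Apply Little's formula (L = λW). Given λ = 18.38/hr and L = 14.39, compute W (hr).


W = L/λ = 14.39/18.38 = 0.7829 hr

Final: 0.7829 hr


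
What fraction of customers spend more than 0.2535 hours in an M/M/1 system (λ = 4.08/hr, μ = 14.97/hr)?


W ~ Exponential(μ−λ) for M/M/1.
μ − λ = 14.97 − 4.08 = 10.8900
P(W > t) = e^{−(μ−λ)t} = e^{−2.7606} = 0.063253

Final: 0.063253


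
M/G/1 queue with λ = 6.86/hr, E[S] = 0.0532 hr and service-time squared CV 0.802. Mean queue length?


ρ = λ·E[S] = 6.86·0.0532 = 0.3650
Lq = ρ²(1+C_s²)/(2(1−ρ)) = 0.1332·(1+0.802)/(2·0.6350)
= 0.1332·1.8020/1.2701 = 0.18897

Final: 0.18897


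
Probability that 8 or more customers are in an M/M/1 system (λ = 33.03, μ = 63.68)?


ρ = 33.03/63.68 = 0.5187
P(N ≥ n) = ρ^n = 0.5187^8 = 0.005239

Final: 0.005239


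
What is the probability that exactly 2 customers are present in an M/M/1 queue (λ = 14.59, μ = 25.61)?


ρ = 14.59/25.61 = 0.5697
P_n = (1−ρ)·ρ^n = (1 − 0.5697)·0.5697^2 = 0.4303·0.324557 = 0.139657

Final: 0.139657


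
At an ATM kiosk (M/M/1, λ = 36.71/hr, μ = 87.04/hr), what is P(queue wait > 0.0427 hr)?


ρ = 36.71/87.04 = 0.4218
P(Wq > t) = ρ·e^{−(μ−λ)t} = 0.4218·e^{−2.1491}
= 0.4218·0.116590 = 0.049173

Final: 0.049173


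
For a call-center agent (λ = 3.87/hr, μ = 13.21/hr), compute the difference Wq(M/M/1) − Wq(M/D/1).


ρ = 3.87/13.21 = 0.2930
Wq(M/M/1) = ρ/(μ−λ) = 0.2930/9.34 = 0.03137 hr
Wq(M/D/1) = ρ/(2(μ−λ)) = 0.01568 hr
Savings = 0.03137 − 0.01568 = 0.01568 hr

Final: 0.01568 hr


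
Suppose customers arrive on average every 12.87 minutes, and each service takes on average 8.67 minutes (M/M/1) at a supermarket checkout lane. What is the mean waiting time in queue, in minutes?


λ = 60/12.87 = 4.6620 /hr
μ = 60/8.67 = 6.9204 /hr
ρ = λ/μ = 4.6620/6.9204 = 0.6737
Wq = ρ/(μ−λ) = 0.6737/(6.9204−4.6620) = 0.29829 hr
In minutes: 0.29829·60 = 17.897 min

Final: 17.897 min


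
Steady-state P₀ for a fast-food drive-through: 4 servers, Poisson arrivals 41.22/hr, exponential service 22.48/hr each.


a = λ/μ = 41.22/22.48 = 1.8336; ρ = a/c = 0.4584
Σ_{k=0}^{3} a^k/k! (terms k=0..3) = 1.00000 + 1.83363 + 1.68110 + 1.02750 = 5.54223
Tail: a^4/(4!(1−ρ)) = 11.30438/(24·0.5416) = 0.86969
P₀ = 1/(5.54223 + 0.86969) = 1/6.41192 = 0.155960

Final: 0.155960


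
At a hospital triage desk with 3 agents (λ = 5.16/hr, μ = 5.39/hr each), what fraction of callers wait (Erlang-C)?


a = λ/μ = 0.9573; ρ = a/3 = 0.3191
P₀ = 0.380181 (from M/M/c formula)
C(c,a) = [a^c/(c!(1−ρ))]·P₀ = [0.87737/(6·0.6809)]·0.380181
= 0.21476·0.380181 = 0.081648

Final: 0.081648


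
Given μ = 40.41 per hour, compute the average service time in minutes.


Mean service time = 1/μ = 1/40.41 hour = 0.02475 hour
In minutes: 0.02475 × 60 = 1.4848 min

Final: 1.4848 min


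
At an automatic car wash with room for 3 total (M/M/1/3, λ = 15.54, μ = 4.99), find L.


ρ = 15.54/4.99 = 3.1142
L = ρ[1 − (K+1)ρ^K + Kρ^(K+1)] / [(1−ρ)(1−ρ^(K+1))]
Numerator: 3.1142·(1 − 4·30.203092 + 3·94.059329) = 505.643628
Denominator: (-2.1142)·(-93.059329) = 196.748681
L = 505.643628/196.748681 = 2.5700

Final: 2.5700


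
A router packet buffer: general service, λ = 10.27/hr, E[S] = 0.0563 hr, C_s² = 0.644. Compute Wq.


ρ = λ·E[S] = 10.27·0.0563 = 0.5782
E[S²] = E[S]²(1+C_s²) = 0.0563²·(1+0.644) = 0.005211
Wq = λ·E[S²]/(2(1−ρ)) = 10.27·0.005211/(2·0.4218) = 0.06344 hr

Final: 0.06344 hr


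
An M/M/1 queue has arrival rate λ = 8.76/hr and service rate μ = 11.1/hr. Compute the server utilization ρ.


ρ = λ/μ = 8.76/11.1 = 0.7892

Final: 0.7892


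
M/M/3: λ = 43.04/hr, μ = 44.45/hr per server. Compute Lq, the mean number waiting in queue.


a = λ/μ = 0.9683; ρ = a/3 = 0.3228
P₀ = 0.375873
Lq = P₀·a^c·ρ / (c!·(1−ρ)²) = 0.375873·0.90782·0.3228/(6·0.45865)
= 0.04002

Final: 0.04002


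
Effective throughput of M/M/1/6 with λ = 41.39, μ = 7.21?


ρ = 5.7406; P_K = (1−ρ)ρ^6/(1−ρ^7) = 0.825807
λ_eff = λ(1 − P_K) = 41.39·(1 − 0.825807) = 41.39·0.174193 = 7.2098 /hr

Final: 7.2098 /hr


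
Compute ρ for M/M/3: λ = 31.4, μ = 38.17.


ρ = λ/(cμ) = 31.4/(3·38.17) = 31.4/114.51 = 0.2742

Final: 0.2742


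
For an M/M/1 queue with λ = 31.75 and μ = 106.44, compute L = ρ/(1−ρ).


ρ = λ/μ = 31.75/106.44 = 0.2983
L = ρ/(1−ρ) = 0.2983/(1 − 0.2983) = 0.2983/0.7017 = 0.4251

Final: 0.4251


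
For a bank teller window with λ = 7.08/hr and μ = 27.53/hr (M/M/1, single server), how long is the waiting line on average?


ρ = 7.08/27.53 = 0.2572
Lq = ρ²/(1−ρ) = 0.06614/0.7428 = 0.08904

Final: 0.08904


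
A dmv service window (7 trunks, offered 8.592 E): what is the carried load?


B(7,8.592) = 0.340522 (Erlang-B)
Carried load = a(1 − B) = 8.592·(1 − 0.340522) = 8.592·0.659478 = 5.6662 E

Final: 5.6662 Erlangs


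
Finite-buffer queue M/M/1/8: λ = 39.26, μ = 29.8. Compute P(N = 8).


ρ = λ/μ = 39.26/29.8 = 1.3174
P_K = (1−ρ)ρ^K/(1−ρ^(K+1)) = (-0.3174·9.075535)/(1 − 11.956561)
= -2.881026/-10.956561 = 0.262950

Final: 0.262950


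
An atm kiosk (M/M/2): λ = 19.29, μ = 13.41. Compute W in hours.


a = 1.4385; ρ = 0.7192; P₀ = 0.163305
Lq = P₀·a^c·ρ/(c!(1−ρ)²) = 1.54162
Wq = Lq/λ = 1.54162/19.29 = 0.07992 hr
W = Wq + 1/μ = 0.07992 + 0.07457 = 0.15449 hr

Final: 0.15449 hr


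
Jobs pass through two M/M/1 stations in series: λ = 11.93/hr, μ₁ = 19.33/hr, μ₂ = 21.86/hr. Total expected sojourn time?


Each node sees arrival rate λ = 11.93/hr (tandem ⇒ throughput preserved).
W₁ = 1/(μ₁−λ) = 1/(19.33−11.93) = 0.13514 hr
W₂ = 1/(μ₂−λ) = 1/(21.86−11.93) = 0.10070 hr
W_total = W₁ + W₂ = 0.13514 + 0.10070 = 0.23584 hr

Final: 0.23584 hr


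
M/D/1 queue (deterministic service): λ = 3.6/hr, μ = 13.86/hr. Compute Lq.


ρ = 3.6/13.86 = 0.2597
M/D/1: Lq = ρ²/(2(1−ρ)) = 0.06747/(2·0.7403) = 0.04557

Final: 0.04557


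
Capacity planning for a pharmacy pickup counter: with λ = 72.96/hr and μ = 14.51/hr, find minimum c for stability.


Stability requires cμ > λ ⇔ c > λ/μ.
λ/μ = 72.96/14.51 = 5.0283
Minimum integer c = ⌊5.0283⌋ + 1 = 6
Check: 6·14.51 = 87.06 > 72.96, while 5·14.51 = 72.55 ≤ 72.96

Final: 6 servers


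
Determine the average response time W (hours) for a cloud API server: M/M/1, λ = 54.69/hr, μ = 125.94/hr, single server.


W = 1/(μ−λ) = 1/(125.94 − 54.69) = 1/71.25 = 0.01404 hr

Final: 0.01404 hr


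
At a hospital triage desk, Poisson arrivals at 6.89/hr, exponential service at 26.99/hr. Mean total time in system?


W = 1/(μ−λ) = 1/(26.99 − 6.89) = 1/20.10 = 0.04975 hr

Final: 0.04975 hr


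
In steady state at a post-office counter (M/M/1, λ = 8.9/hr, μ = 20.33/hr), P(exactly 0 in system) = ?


ρ = 8.9/20.33 = 0.4378
P_n = (1−ρ)·ρ^n = (1 − 0.4378)·0.4378^0 = 0.5622·1.000000 = 0.562223

Final: 0.562223


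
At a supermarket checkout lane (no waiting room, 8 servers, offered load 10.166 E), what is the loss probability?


B(c,a) = (a^c/c!) / Σ_{k=0}^{c} a^k/k!
a^8/8! = 2829.308599
Σ terms (k=0..8): 1.00000 + 10.16600 + 51.67378 + 175.10521 + 445.02989 + 904.83477 + 1533.09171 + 2226.48719 + 2829.30860 = 8176.697148
B = 2829.308599/8176.697148 = 0.346021

Final: 0.346021


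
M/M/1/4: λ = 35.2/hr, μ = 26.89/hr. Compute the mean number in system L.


ρ = 35.2/26.89 = 1.3090
L = ρ[1 − (K+1)ρ^K + Kρ^(K+1)] / [(1−ρ)(1−ρ^(K+1))]
Numerator: 1.3090·(1 − 5·2.936347 + 4·3.843787) = 2.216737
Denominator: (-0.3090)·(-2.843787) = 0.878835
L = 2.216737/0.878835 = 2.5224

Final: 2.5224


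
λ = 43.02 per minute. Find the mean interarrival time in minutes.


Mean interarrival time = 1/λ = 1/43.02 minute = 0.02325 minute
In minutes: 0.02325 × 1 = 0.02325 min

Final: 0.02325 min


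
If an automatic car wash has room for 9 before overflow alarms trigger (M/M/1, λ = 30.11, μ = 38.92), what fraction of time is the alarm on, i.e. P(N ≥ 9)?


ρ = 30.11/38.92 = 0.7736
P(N ≥ n) = ρ^n = 0.7736^9 = 0.099275

Final: 0.099275


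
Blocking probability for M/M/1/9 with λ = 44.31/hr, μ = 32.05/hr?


ρ = λ/μ = 44.31/32.05 = 1.3825
P_K = (1−ρ)ρ^K/(1−ρ^(K+1)) = (-0.3825·18.452850)/(1 − 25.511569)
= -7.058719/-24.511569 = 0.287975

Final: 0.287975


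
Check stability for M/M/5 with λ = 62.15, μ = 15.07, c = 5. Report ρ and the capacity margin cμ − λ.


Total capacity cμ = 5·15.07 = 75.35/hr
ρ = λ/(cμ) = 62.15/75.35 = 0.8248
Stable ⇔ ρ < 1: YES
Spare capacity = cμ − λ = 75.35 − 62.15 = 13.20/hr

Final: ρ = 0.8248; stable; margin = 13.20/hr


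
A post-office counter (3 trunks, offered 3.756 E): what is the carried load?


B(3,3.756) = 0.427851 (Erlang-B)
Carried load = a(1 − B) = 3.756·(1 − 0.427851) = 3.756·0.572149 = 2.1490 E

Final: 2.1490 Erlangs


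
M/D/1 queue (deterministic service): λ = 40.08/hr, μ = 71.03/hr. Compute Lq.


ρ = 40.08/71.03 = 0.5643
M/D/1: Lq = ρ²/(2(1−ρ)) = 0.3184/(2·0.4357) = 0.36536

Final: 0.36536


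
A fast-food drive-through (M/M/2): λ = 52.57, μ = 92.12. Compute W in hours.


a = 0.5707; ρ = 0.2853; P₀ = 0.556015
Lq = P₀·a^c·ρ/(c!(1−ρ)²) = 0.05058
Wq = Lq/λ = 0.05058/52.57 = 0.0009621 hr
W = Wq + 1/μ = 0.0009621 + 0.01086 = 0.01182 hr

Final: 0.01182 hr


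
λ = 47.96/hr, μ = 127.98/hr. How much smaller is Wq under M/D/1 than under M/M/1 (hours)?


ρ = 47.96/127.98 = 0.3747
Wq(M/M/1) = ρ/(μ−λ) = 0.3747/80.02 = 0.004683 hr
Wq(M/D/1) = ρ/(2(μ−λ)) = 0.002342 hr
Savings = 0.004683 − 0.002342 = 0.002342 hr

Final: 0.002342 hr


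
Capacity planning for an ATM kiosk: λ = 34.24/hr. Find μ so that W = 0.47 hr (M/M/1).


W = 1/(μ−λ) ⇒ μ − λ = 1/W = 1/0.47 = 2.1277
μ = λ + 1/W = 34.24 + 2.1277 = 36.3677 per hr

Final: 36.3677 /hr


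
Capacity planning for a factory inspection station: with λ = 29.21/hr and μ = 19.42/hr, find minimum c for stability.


Stability requires cμ > λ ⇔ c > λ/μ.
λ/μ = 29.21/19.42 = 1.5041
Minimum integer c = ⌊1.5041⌋ + 1 = 2
Check: 2·19.42 = 38.84 > 29.21, while 1·19.42 = 19.42 ≤ 29.21

Final: 2 servers
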